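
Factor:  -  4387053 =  - 3^1*11^1 * 37^1*3593^1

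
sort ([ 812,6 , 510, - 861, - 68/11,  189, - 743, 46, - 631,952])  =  [-861,-743, - 631,- 68/11, 6,46, 189 , 510, 812, 952]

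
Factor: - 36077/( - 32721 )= 3^( - 1)*13^(-1)*43^1 = 43/39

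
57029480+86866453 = 143895933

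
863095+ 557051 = 1420146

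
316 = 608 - 292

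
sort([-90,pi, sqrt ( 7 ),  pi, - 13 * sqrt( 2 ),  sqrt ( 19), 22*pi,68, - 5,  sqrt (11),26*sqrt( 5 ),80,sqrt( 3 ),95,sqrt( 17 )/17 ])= [ - 90, - 13*sqrt( 2), - 5,sqrt( 17)/17,sqrt(3 ),  sqrt( 7), pi, pi,sqrt( 11), sqrt( 19 ) , 26*sqrt ( 5) , 68,22*pi,80, 95 ] 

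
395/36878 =395/36878 = 0.01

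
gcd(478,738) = 2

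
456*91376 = 41667456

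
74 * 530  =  39220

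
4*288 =1152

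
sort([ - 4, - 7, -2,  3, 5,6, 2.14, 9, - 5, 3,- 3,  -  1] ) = [  -  7, - 5, - 4, - 3,  -  2,-1, 2.14, 3, 3  ,  5,6, 9 ] 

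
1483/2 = 741 + 1/2 = 741.50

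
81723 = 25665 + 56058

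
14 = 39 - 25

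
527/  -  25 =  - 527/25 = -21.08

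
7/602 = 1/86  =  0.01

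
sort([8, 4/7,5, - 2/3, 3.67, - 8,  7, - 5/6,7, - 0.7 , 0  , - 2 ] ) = [-8 , - 2, - 5/6, - 0.7, - 2/3, 0, 4/7, 3.67,5, 7, 7,8 ]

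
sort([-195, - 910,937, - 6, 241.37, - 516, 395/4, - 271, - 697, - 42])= [ - 910  , -697, - 516,- 271, - 195,-42, - 6, 395/4, 241.37,937 ]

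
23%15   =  8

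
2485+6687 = 9172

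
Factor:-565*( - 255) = 3^1 * 5^2*17^1*113^1 = 144075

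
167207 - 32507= 134700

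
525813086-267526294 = 258286792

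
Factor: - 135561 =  - 3^1*73^1*619^1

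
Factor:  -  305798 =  - 2^1*152899^1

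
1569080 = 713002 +856078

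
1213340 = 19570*62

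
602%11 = 8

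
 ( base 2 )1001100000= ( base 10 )608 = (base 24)118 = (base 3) 211112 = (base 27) ME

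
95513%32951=29611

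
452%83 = 37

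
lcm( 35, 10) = 70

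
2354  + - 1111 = 1243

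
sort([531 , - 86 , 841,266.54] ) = [ - 86,266.54,531 , 841] 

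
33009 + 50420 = 83429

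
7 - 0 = 7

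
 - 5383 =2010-7393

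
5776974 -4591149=1185825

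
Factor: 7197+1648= 5^1*29^1 * 61^1 =8845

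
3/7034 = 3/7034 = 0.00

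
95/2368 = 95/2368 = 0.04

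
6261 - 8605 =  - 2344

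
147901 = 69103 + 78798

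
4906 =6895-1989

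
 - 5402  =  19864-25266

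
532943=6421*83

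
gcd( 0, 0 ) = 0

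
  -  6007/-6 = 6007/6 = 1001.17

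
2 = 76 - 74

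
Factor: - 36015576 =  - 2^3*3^1 * 1500649^1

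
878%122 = 24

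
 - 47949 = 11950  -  59899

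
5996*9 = 53964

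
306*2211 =676566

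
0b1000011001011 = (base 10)4299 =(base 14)17D1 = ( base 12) 25A3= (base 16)10CB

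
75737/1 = 75737 = 75737.00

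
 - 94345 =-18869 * 5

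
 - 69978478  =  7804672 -77783150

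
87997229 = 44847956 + 43149273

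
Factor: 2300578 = 2^1*7^1*101^1 * 1627^1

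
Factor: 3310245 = 3^2 * 5^1  *  73561^1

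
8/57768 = 1/7221 = 0.00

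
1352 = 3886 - 2534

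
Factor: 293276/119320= 467/190 = 2^ (-1) *5^(-1 )*19^( - 1) *467^1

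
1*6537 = 6537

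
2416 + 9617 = 12033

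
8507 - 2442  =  6065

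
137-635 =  - 498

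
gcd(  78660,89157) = 3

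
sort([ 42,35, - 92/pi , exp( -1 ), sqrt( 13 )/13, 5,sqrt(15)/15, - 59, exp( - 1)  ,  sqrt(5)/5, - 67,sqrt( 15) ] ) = [- 67, - 59, - 92/pi,sqrt (15)/15, sqrt( 13)/13, exp(- 1), exp(  -  1), sqrt(5 ) /5 , sqrt (15 ),5,  35,42]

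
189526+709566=899092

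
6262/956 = 3131/478 = 6.55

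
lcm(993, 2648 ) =7944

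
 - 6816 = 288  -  7104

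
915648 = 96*9538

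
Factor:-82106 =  - 2^1 * 61^1*673^1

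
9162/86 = 106 + 23/43 = 106.53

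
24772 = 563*44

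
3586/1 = 3586 = 3586.00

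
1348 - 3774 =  - 2426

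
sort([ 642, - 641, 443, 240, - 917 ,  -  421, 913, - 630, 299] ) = [ - 917, - 641, - 630, - 421, 240,299,443,642, 913] 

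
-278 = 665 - 943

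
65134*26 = 1693484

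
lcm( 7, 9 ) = 63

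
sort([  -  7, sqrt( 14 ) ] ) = [-7, sqrt( 14) ] 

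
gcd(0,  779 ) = 779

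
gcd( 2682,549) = 9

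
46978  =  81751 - 34773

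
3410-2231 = 1179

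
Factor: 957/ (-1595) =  - 3^1*5^ ( - 1) =-3/5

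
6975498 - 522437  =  6453061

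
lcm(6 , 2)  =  6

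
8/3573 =8/3573= 0.00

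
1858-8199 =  - 6341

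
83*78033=6476739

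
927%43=24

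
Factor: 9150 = 2^1*3^1 * 5^2 *61^1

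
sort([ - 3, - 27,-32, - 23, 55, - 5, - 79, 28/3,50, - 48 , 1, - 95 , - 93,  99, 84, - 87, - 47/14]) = [ - 95, - 93, - 87, - 79, - 48,-32, - 27, - 23,- 5, - 47/14, - 3,1,  28/3,50, 55,84,99]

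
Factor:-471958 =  - 2^1*235979^1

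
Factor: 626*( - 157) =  - 2^1*157^1*313^1 = - 98282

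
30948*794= 24572712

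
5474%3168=2306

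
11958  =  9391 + 2567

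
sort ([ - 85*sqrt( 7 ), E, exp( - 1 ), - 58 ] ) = [-85*sqrt( 7), - 58, exp( - 1),  E] 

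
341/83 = 4  +  9/83 = 4.11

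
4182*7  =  29274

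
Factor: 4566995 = 5^1  *23^1*151^1*263^1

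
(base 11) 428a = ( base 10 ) 5664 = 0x1620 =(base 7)22341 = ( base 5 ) 140124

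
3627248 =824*4402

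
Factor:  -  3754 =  - 2^1*1877^1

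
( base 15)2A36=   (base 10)9051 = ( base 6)105523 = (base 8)21533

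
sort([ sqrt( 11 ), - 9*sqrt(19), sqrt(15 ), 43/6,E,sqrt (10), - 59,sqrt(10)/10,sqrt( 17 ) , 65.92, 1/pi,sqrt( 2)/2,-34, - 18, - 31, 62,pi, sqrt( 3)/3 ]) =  [  -  59 , - 9*sqrt( 19), - 34, - 31,-18,sqrt( 10)/10, 1/pi,sqrt(3)/3, sqrt(2)/2, E,pi, sqrt( 10 ),sqrt(11 ), sqrt( 15), sqrt(17), 43/6,62, 65.92] 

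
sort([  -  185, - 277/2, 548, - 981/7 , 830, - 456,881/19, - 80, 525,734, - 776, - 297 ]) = [ - 776,- 456,-297, - 185, - 981/7, - 277/2, - 80, 881/19,525,548,734, 830 ]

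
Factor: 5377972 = 2^2*467^1*2879^1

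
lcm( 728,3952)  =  27664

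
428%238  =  190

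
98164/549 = 178 + 442/549 = 178.81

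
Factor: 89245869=3^1 * 17^1*19^1 * 31^1 * 2971^1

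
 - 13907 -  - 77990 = 64083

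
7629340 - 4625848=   3003492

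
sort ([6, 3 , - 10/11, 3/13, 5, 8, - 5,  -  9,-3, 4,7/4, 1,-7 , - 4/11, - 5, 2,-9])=[-9,-9,  -  7,-5,-5,  -  3,- 10/11, - 4/11, 3/13, 1,7/4, 2,3,  4,5, 6, 8]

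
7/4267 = 7/4267 = 0.00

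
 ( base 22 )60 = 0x84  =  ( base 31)48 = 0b10000100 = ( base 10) 132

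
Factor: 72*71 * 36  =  2^5*3^4 * 71^1 =184032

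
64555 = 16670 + 47885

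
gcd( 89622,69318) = 18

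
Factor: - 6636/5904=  - 2^( - 2 )*3^(- 1)*7^1*41^( - 1 ) * 79^1= -553/492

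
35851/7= 5121 + 4/7=5121.57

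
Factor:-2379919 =-751^1*3169^1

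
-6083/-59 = 103 + 6/59 =103.10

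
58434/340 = 29217/170 = 171.86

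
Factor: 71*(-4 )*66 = -18744 = -2^3*3^1*11^1 * 71^1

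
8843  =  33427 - 24584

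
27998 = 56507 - 28509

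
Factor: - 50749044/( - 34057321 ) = 2^2*3^1 *613^1 * 6899^1*34057321^( - 1)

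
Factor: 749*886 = 663614  =  2^1*7^1*107^1*443^1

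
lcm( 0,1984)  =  0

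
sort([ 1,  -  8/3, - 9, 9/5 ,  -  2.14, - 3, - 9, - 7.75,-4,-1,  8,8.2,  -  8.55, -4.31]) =[-9, - 9  , -8.55, -7.75, - 4.31 ,-4,  -  3, - 8/3, - 2.14, - 1,1, 9/5 , 8, 8.2]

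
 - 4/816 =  - 1 + 203/204 = - 0.00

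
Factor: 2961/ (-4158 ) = -2^( - 1) * 3^ ( - 1 ) * 11^(-1 ) * 47^1= -47/66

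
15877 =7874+8003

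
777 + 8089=8866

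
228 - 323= - 95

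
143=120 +23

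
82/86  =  41/43 = 0.95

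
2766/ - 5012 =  - 1+1123/2506 = - 0.55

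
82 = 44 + 38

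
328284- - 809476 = 1137760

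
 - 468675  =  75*( - 6249 )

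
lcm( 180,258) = 7740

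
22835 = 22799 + 36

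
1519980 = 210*7238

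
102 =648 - 546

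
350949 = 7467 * 47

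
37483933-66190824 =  - 28706891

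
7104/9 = 789 + 1/3 = 789.33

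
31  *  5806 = 179986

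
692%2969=692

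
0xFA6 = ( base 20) A06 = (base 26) 5O2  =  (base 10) 4006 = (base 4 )332212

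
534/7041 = 178/2347 = 0.08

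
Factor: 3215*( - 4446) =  - 2^1*3^2 * 5^1*13^1*19^1*643^1 = - 14293890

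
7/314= 7/314 = 0.02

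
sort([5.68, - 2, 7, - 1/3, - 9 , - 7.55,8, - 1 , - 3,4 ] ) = [  -  9,-7.55, - 3, - 2, - 1 , - 1/3,4,5.68, 7,8]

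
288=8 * 36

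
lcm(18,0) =0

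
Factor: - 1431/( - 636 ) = 2^( - 2) * 3^2 = 9/4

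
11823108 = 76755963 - 64932855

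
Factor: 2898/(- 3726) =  - 7/9= - 3^( - 2 )*7^1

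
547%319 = 228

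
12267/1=12267 = 12267.00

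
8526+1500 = 10026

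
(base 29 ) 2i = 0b1001100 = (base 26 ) 2o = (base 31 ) 2e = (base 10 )76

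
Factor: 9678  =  2^1*3^1*1613^1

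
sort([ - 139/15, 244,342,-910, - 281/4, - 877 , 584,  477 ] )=[ - 910,-877, -281/4, - 139/15,244, 342  ,  477,584] 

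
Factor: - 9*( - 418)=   3762 = 2^1*3^2*11^1*19^1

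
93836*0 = 0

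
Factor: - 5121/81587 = -3^2*11^( - 1) * 569^1*7417^( - 1)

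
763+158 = 921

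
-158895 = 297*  ( - 535 ) 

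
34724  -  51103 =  - 16379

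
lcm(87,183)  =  5307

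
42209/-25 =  - 1689 + 16/25 = - 1688.36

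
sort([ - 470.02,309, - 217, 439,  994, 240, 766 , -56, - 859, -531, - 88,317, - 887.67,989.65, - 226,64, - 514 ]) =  [ - 887.67, - 859,  -  531, - 514, - 470.02, - 226,  -  217 , - 88, - 56, 64 , 240 , 309,  317,439, 766, 989.65,994] 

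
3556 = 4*889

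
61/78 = 61/78 = 0.78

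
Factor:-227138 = - 2^1* 337^2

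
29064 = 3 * 9688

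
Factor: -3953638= -2^1 * 13^1*152063^1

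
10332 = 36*287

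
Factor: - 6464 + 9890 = 3426 = 2^1*3^1*571^1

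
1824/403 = 1824/403 = 4.53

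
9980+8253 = 18233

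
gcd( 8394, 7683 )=3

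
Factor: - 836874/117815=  - 2^1 * 3^2*5^ ( - 1 ) * 19^1*2447^1*23563^ ( - 1 ) 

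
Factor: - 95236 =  - 2^2 * 29^1*821^1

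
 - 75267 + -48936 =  - 124203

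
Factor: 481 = 13^1*37^1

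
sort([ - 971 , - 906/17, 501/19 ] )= [ - 971, -906/17,501/19]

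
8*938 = 7504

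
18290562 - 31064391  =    -  12773829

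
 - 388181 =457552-845733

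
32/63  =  32/63= 0.51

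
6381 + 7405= 13786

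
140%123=17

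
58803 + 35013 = 93816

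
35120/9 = 35120/9 = 3902.22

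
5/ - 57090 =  - 1/11418 = -0.00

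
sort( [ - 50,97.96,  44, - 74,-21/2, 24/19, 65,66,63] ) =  [- 74, - 50,  -  21/2,24/19,44,  63,65,66,97.96] 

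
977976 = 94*10404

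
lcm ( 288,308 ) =22176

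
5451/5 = 1090+1/5=1090.20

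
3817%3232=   585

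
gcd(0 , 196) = 196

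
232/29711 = 232/29711 = 0.01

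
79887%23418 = 9633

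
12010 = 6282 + 5728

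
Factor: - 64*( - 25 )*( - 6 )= - 9600 = - 2^7*3^1 * 5^2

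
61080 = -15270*(-4 )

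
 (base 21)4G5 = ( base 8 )4071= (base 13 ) c5c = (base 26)32P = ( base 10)2105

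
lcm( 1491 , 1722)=122262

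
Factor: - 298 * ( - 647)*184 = 2^4*23^1*149^1*647^1 = 35476304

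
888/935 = 888/935 = 0.95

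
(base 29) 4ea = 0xec4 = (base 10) 3780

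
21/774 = 7/258=0.03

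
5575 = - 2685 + 8260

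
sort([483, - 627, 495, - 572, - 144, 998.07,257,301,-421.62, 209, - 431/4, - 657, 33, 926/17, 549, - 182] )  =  [ - 657, - 627,-572, - 421.62 , - 182, - 144, - 431/4, 33,926/17,209,  257,  301,  483, 495, 549,  998.07 ]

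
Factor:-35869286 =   -  2^1*17^1*59^1*17881^1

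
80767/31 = 2605+12/31 = 2605.39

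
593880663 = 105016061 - - 488864602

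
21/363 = 7/121= 0.06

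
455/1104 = 455/1104 = 0.41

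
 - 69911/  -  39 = 1792 + 23/39 = 1792.59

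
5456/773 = 5456/773 = 7.06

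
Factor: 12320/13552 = 10/11 = 2^1*5^1 * 11^(-1) 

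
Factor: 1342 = 2^1*11^1*61^1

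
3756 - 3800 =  - 44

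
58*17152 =994816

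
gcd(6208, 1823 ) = 1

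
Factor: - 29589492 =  - 2^2*3^1*37^1*66643^1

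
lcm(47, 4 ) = 188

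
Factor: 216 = 2^3 * 3^3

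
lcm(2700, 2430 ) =24300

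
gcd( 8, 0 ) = 8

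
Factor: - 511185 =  - 3^1*5^1*53^1*643^1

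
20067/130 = 20067/130 = 154.36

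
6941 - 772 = 6169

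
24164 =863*28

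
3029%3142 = 3029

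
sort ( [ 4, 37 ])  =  [ 4,37]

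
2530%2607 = 2530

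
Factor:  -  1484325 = - 3^4*5^2*733^1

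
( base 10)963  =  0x3c3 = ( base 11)7a6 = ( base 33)t6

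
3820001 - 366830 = 3453171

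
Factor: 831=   3^1 *277^1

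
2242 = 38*59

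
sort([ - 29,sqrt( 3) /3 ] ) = [ - 29, sqrt( 3)/3 ]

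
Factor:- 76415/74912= -2^( - 5)*5^1  *  17^1*29^1*31^1*2341^( - 1)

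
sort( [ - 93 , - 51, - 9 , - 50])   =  [  -  93,-51 , - 50,  -  9]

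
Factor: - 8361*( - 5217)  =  43619337=3^3*37^1*47^1*929^1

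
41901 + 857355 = 899256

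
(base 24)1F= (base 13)30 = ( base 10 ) 39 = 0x27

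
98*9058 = 887684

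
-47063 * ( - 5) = 235315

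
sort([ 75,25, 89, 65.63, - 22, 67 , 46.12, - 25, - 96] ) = [ - 96, - 25,  -  22, 25, 46.12, 65.63, 67,75,  89] 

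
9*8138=73242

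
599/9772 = 599/9772= 0.06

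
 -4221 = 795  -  5016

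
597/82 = 597/82 = 7.28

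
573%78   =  27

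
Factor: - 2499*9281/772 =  - 2^(- 2)*3^1* 7^2 * 17^1 * 193^( - 1)*9281^1 = - 23193219/772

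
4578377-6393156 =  - 1814779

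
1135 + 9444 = 10579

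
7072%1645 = 492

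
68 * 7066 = 480488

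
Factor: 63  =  3^2*7^1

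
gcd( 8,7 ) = 1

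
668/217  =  3  +  17/217=3.08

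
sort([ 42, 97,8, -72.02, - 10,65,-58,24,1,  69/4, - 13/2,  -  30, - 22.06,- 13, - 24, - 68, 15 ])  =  [ -72.02,  -  68, - 58, - 30, - 24, - 22.06, - 13,  -  10, - 13/2,1, 8,15,  69/4, 24,42 , 65,97]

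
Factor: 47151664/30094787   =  2^4*7^1 * 23^( - 1 )*953^(- 1)*1373^( - 1)*420997^1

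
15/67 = 15/67 = 0.22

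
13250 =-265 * ( - 50 ) 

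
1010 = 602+408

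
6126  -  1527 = 4599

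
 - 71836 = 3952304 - 4024140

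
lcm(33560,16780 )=33560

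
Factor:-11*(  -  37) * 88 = 2^3  *  11^2 * 37^1 = 35816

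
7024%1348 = 284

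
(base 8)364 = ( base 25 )9J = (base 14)136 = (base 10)244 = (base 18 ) DA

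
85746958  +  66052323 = 151799281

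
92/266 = 46/133 = 0.35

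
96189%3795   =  1314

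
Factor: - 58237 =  - 58237^1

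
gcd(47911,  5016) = 1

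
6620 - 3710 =2910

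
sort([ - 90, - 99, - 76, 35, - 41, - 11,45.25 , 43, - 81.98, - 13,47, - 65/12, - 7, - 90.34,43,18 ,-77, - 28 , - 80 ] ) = [ - 99,- 90.34, - 90, - 81.98, - 80, - 77, - 76, - 41, - 28, - 13,-11,-7, - 65/12,18, 35, 43, 43,45.25,47]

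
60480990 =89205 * 678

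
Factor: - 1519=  - 7^2 * 31^1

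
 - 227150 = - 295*770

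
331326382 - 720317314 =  - 388990932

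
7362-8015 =  -  653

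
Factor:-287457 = -3^1*95819^1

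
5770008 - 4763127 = 1006881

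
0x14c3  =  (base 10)5315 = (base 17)116b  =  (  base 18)g75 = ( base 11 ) 3aa2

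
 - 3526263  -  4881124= -8407387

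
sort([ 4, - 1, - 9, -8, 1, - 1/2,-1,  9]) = [ -9,  -  8, - 1, -1, - 1/2,1,4, 9] 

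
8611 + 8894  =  17505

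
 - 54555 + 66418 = 11863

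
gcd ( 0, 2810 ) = 2810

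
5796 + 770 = 6566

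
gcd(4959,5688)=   9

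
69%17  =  1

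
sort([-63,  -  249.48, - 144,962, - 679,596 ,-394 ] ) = [ - 679, - 394, - 249.48, - 144, - 63 , 596,962]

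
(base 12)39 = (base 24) 1L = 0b101101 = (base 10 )45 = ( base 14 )33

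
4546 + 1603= 6149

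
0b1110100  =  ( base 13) 8C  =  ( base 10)116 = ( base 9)138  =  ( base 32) 3k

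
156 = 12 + 144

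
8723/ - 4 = - 8723/4 = - 2180.75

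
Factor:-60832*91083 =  - 5540761056 = - 2^5*3^1*97^1*313^1 * 1901^1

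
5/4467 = 5/4467 = 0.00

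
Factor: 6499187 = 6499187^1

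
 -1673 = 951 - 2624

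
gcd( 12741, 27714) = 93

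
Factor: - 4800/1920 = -2^ ( - 1)*5^1  =  - 5/2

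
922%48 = 10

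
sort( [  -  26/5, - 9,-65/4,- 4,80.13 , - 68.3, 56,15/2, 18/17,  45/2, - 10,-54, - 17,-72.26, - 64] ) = [  -  72.26,-68.3,-64, - 54 , - 17, - 65/4,-10, - 9,-26/5,  -  4,18/17,15/2, 45/2, 56,80.13]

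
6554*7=45878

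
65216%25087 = 15042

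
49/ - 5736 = - 49/5736=-0.01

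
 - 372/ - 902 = 186/451=0.41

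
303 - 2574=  - 2271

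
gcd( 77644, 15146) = 2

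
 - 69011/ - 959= 71 + 922/959 = 71.96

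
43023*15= 645345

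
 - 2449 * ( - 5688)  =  13929912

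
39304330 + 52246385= 91550715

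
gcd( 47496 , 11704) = 8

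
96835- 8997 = 87838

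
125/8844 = 125/8844 = 0.01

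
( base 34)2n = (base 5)331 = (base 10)91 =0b1011011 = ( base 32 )2R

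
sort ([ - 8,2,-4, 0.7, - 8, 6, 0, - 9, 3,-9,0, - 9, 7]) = [ - 9, - 9 , - 9,-8,- 8, - 4,0, 0 , 0.7,  2, 3, 6,  7] 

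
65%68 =65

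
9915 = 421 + 9494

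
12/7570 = 6/3785 = 0.00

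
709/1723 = 709/1723=0.41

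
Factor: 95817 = 3^1*19^1*41^2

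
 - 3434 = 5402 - 8836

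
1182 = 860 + 322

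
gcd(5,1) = 1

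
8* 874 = 6992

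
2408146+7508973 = 9917119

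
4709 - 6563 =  - 1854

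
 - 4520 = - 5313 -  - 793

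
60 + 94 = 154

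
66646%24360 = 17926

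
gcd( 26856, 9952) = 8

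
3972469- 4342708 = - 370239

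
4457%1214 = 815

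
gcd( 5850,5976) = 18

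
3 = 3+0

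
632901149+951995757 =1584896906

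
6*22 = 132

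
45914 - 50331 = -4417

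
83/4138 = 83/4138 = 0.02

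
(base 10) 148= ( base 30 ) 4s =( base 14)A8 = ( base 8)224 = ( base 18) 84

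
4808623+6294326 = 11102949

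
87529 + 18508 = 106037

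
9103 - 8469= 634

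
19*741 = 14079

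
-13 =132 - 145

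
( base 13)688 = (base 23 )22m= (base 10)1126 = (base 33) 114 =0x466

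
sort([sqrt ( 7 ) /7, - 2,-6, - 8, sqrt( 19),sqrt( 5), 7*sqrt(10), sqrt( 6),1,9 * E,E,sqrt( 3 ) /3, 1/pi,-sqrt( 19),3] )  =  [ - 8, - 6, - sqrt(19 ), - 2,1/pi,sqrt(7 ) /7,sqrt( 3)/3 , 1,sqrt( 5), sqrt( 6), E, 3, sqrt( 19), 7*sqrt(10),  9*E ]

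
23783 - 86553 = -62770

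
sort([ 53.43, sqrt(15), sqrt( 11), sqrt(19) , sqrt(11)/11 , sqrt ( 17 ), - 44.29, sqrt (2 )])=[ - 44.29, sqrt ( 11)/11, sqrt(2), sqrt(11), sqrt(15), sqrt(17 ),sqrt (19), 53.43] 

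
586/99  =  586/99 = 5.92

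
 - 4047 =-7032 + 2985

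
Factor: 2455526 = 2^1*23^1*53381^1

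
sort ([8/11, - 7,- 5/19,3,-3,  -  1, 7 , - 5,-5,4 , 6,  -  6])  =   [ - 7 , - 6,-5,-5, -3, - 1 , - 5/19,8/11, 3,4, 6,7 ] 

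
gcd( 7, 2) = 1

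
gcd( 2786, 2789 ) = 1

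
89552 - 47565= 41987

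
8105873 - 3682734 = 4423139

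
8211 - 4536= 3675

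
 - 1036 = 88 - 1124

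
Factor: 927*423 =3^4*47^1*103^1 = 392121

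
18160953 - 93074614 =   -  74913661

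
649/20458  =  649/20458=0.03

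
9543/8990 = 1 + 553/8990 = 1.06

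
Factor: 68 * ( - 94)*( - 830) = 5305360 = 2^4*5^1*17^1*47^1*83^1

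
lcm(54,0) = 0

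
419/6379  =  419/6379=0.07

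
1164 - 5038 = - 3874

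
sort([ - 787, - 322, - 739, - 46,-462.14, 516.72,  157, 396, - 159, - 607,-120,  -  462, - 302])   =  [- 787, - 739, - 607, - 462.14, - 462,-322, - 302,  -  159, - 120, - 46,157,396,  516.72]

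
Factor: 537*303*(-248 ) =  - 2^3*3^2*31^1*101^1*179^1 = - 40352328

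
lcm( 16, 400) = 400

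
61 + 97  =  158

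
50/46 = 1+2/23 = 1.09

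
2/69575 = 2/69575 = 0.00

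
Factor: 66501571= 167^1*398213^1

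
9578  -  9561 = 17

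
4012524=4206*954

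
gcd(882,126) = 126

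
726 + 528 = 1254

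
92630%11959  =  8917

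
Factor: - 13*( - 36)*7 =3276=2^2*3^2 * 7^1 * 13^1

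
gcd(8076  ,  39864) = 12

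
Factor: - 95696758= - 2^1 * 43^1 * 263^1 * 4231^1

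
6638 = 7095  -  457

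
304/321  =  304/321 = 0.95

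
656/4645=656/4645 = 0.14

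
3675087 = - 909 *( - 4043 ) 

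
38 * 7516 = 285608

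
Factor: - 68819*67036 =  - 2^2*16759^1 *68819^1 = -  4613350484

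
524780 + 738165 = 1262945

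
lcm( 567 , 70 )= 5670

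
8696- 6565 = 2131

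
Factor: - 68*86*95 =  - 555560 = - 2^3*5^1*17^1*19^1*43^1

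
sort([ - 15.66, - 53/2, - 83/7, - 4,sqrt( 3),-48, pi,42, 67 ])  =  [ - 48, - 53/2, - 15.66, - 83/7, -4 , sqrt(3 ),pi , 42,67] 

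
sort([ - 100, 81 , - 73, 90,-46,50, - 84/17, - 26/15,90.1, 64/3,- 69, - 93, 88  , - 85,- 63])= [  -  100,-93, - 85,-73, - 69,  -  63, - 46,  -  84/17,  -  26/15,64/3, 50, 81, 88,90, 90.1 ] 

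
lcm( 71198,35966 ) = 3488702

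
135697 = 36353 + 99344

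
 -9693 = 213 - 9906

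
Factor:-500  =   - 2^2*5^3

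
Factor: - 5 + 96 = 91 = 7^1*13^1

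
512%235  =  42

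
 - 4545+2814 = -1731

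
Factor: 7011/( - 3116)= - 9/4 = -2^ ( - 2)*3^2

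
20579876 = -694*(-29654) 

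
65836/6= 10972+2/3 = 10972.67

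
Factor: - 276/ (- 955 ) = 2^2 * 3^1*5^( - 1)*23^1  *  191^( -1)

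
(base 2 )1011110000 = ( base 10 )752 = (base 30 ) p2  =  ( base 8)1360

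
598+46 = 644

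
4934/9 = 4934/9= 548.22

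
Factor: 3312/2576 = 9/7 = 3^2*7^(- 1)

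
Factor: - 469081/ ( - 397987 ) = 571^( - 1)*673^1 = 673/571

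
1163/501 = 2 + 161/501 = 2.32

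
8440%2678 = 406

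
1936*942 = 1823712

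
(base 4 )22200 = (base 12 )480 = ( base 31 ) ll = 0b1010100000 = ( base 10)672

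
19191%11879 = 7312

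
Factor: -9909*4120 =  - 2^3*3^3*5^1 *103^1*367^1 = - 40825080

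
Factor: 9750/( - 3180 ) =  - 325/106 = - 2^(-1 )*5^2*13^1*53^( - 1) 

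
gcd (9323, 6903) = 1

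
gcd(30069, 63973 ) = 13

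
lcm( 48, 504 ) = 1008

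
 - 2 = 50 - 52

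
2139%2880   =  2139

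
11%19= 11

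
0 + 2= 2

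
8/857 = 8/857 =0.01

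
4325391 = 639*6769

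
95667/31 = 95667/31 = 3086.03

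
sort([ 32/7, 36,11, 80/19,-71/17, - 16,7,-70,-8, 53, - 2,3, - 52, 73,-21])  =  [ - 70 , - 52, - 21, - 16, - 8, - 71/17,-2, 3, 80/19, 32/7, 7, 11 , 36,53,  73]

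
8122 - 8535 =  - 413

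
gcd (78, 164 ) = 2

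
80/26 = 40/13 = 3.08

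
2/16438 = 1/8219 =0.00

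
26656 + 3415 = 30071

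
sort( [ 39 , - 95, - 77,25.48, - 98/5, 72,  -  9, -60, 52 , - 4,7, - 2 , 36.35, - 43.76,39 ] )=[ - 95, - 77, - 60, - 43.76, - 98/5,- 9,-4, - 2 , 7 , 25.48, 36.35, 39 , 39 , 52,72]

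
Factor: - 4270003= -19^1*224737^1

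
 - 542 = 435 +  - 977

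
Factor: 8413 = 47^1*179^1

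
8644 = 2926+5718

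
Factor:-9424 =  -  2^4 * 19^1*31^1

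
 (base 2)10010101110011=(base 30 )ajh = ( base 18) 1bab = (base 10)9587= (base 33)8qh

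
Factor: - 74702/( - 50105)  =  82/55 = 2^1*5^ ( - 1) * 11^ ( - 1)*41^1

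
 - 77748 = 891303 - 969051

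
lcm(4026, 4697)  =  28182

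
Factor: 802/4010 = 5^ ( - 1 ) = 1/5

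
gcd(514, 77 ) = 1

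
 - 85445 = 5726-91171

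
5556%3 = 0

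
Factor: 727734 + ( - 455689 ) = 272045 = 5^1*54409^1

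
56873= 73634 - 16761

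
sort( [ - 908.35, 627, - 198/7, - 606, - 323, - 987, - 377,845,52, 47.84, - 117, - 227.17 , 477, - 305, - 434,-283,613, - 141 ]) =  [  -  987, - 908.35, - 606, - 434, - 377, - 323, - 305, - 283, - 227.17, - 141,-117, - 198/7 , 47.84, 52 , 477, 613, 627,845 ]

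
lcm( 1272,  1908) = 3816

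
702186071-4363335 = 697822736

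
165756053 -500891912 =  - 335135859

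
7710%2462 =324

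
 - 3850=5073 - 8923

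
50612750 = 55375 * 914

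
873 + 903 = 1776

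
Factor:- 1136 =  - 2^4*71^1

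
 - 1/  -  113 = 1/113 = 0.01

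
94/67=1 + 27/67 = 1.40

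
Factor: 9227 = 9227^1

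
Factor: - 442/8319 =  - 2^1*3^( - 1 )*13^1*17^1*47^( - 1 )*59^( - 1)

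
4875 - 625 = 4250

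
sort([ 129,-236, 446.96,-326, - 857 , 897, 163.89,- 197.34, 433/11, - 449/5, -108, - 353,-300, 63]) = [-857, - 353,-326,-300 , - 236,-197.34,-108, - 449/5, 433/11, 63, 129, 163.89,446.96, 897]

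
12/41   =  12/41 =0.29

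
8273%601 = 460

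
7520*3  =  22560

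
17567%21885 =17567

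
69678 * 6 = 418068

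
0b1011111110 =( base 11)637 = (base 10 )766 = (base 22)1CI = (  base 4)23332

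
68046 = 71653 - 3607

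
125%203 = 125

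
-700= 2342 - 3042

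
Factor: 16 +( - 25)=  - 9 =- 3^2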